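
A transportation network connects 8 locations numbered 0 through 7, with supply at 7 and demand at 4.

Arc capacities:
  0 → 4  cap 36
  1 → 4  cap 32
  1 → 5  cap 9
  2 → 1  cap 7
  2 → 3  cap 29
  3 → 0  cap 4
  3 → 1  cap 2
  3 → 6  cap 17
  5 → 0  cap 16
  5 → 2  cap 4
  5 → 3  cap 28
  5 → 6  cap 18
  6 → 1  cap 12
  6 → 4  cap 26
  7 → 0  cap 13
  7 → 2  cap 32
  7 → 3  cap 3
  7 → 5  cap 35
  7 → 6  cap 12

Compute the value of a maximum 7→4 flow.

augment #1: 7→0→4 bottleneck 13, total now 13
augment #2: 7→6→4 bottleneck 12, total now 25
augment #3: 7→2→1→4 bottleneck 7, total now 32
augment #4: 7→3→0→4 bottleneck 3, total now 35
augment #5: 7→5→0→4 bottleneck 16, total now 51
augment #6: 7→5→6→4 bottleneck 14, total now 65
augment #7: 7→2→3→0→4 bottleneck 1, total now 66
augment #8: 7→2→3→1→4 bottleneck 2, total now 68
augment #9: 7→5→6→1→4 bottleneck 4, total now 72
augment #10: 7→2→3→6→1→4 bottleneck 8, total now 80

Maximum flow value: 80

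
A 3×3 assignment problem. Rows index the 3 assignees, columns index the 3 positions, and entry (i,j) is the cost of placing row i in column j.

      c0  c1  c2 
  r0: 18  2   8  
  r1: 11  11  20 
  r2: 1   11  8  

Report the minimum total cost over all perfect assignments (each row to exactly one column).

optimal assignment: row0→col2 (cost 8), row1→col1 (cost 11), row2→col0 (cost 1)
total = 8 + 11 + 1 = 20

Minimum assignment cost: 20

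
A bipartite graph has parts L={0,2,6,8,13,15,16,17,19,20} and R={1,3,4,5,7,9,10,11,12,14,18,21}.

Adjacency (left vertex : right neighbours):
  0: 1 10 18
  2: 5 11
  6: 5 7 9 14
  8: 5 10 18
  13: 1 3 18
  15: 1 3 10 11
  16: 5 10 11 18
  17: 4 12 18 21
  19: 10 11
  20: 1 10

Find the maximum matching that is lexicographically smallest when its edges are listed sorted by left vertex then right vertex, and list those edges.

|M| = 8 (so the lex-smallest maximum matching has 8 edges)
process left vertices in ascending order; for each, take the smallest-labelled available neighbour that still permits 8 edges overall, or leave it unmatched if none does
lex-smallest matching: {0-1, 2-5, 6-7, 8-10, 13-3, 15-11, 16-18, 17-4}

Lex-smallest maximum matching: {(0,1), (2,5), (6,7), (8,10), (13,3), (15,11), (16,18), (17,4)}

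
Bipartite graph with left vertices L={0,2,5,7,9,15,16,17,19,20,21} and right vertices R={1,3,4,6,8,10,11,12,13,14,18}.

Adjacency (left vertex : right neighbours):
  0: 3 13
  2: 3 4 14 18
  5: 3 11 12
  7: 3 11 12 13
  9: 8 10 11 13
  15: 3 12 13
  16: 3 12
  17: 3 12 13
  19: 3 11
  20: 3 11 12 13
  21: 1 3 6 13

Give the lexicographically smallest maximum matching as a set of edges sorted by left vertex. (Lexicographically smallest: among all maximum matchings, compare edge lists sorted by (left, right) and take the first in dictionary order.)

|M| = 7 (so the lex-smallest maximum matching has 7 edges)
process left vertices in ascending order; for each, take the smallest-labelled available neighbour that still permits 7 edges overall, or leave it unmatched if none does
lex-smallest matching: {0-3, 2-4, 5-11, 7-12, 9-8, 15-13, 21-1}

Lex-smallest maximum matching: {(0,3), (2,4), (5,11), (7,12), (9,8), (15,13), (21,1)}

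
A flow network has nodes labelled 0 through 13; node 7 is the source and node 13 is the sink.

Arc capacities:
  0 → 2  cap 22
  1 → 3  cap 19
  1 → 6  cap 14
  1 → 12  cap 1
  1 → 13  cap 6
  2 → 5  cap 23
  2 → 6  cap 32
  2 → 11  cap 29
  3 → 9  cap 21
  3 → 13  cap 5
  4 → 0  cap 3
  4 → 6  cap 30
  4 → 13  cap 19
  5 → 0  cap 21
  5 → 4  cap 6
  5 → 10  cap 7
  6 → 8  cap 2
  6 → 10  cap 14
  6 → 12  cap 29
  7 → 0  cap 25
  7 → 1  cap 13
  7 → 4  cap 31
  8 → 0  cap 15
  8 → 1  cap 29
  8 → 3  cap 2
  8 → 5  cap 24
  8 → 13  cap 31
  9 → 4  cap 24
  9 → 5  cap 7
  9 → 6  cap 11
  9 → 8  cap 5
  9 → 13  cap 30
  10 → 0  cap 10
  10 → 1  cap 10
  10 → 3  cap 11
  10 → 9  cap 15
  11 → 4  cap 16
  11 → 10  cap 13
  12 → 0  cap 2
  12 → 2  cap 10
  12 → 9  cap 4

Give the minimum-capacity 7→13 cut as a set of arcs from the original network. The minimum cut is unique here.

Min-cut arcs: {(0,2), (7,1), (7,4)} (total capacity 66)

augment #1: 7→1→13 push 6
augment #2: 7→4→13 push 19
augment #3: 7→1→3→13 push 5
augment #4: 7→1→3→9→13 push 2
augment #5: 7→4→6→8→13 push 2
augment #6: 7→4→6→10→9→13 push 10
augment #7: 7→0→2→5→10→9→13 push 5
augment #8: 7→0→2→6→12→9→13 push 4
augment #9: 7→0→2→5→10→3→9→13 push 2
augment #10: 7→0→2→6→10→3→9→13 push 4
augment #11: 7→0→2→11→10→3→9→13 push 3
augment #12: 7→0→2→11→10→3→9→8→13 push 2
augment #13: 7→0→2→11→10→1→3→9→8→13 push 2
max flow = 66; residual-reachable set from 7 gives S-side
cut edges (S→T): {(0,2), (7,1), (7,4)} total cap 66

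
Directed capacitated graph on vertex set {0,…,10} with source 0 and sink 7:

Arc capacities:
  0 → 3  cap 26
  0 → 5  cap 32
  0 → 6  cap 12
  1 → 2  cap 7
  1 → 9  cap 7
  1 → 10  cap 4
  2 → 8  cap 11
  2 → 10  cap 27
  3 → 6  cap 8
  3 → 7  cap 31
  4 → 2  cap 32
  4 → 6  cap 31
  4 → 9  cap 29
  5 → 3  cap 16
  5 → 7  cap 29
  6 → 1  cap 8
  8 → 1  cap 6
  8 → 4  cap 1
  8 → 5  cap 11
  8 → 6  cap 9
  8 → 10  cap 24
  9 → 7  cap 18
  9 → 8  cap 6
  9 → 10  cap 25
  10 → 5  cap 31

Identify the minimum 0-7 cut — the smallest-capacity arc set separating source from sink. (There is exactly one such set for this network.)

augment #1: 0→3→7 push 26
augment #2: 0→5→7 push 29
augment #3: 0→5→3→7 push 3
augment #4: 0→6→1→9→7 push 7
augment #5: 0→6→1→10→5→3→7 push 1
max flow = 66; residual-reachable set from 0 gives S-side
cut edges (S→T): {(0,3), (0,5), (6,1)} total cap 66

Min-cut arcs: {(0,3), (0,5), (6,1)} (total capacity 66)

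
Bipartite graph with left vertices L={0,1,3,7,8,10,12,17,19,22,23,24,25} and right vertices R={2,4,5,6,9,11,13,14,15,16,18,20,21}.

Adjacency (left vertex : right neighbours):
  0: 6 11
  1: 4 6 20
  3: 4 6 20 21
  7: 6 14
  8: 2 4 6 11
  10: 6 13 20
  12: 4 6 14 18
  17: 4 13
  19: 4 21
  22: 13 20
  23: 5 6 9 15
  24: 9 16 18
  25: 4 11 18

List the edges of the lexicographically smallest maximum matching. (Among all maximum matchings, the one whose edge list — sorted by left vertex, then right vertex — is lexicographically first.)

|M| = 11 (so the lex-smallest maximum matching has 11 edges)
process left vertices in ascending order; for each, take the smallest-labelled available neighbour that still permits 11 edges overall, or leave it unmatched if none does
lex-smallest matching: {0-6, 1-4, 3-20, 7-14, 8-2, 10-13, 12-18, 19-21, 23-5, 24-9, 25-11}

Lex-smallest maximum matching: {(0,6), (1,4), (3,20), (7,14), (8,2), (10,13), (12,18), (19,21), (23,5), (24,9), (25,11)}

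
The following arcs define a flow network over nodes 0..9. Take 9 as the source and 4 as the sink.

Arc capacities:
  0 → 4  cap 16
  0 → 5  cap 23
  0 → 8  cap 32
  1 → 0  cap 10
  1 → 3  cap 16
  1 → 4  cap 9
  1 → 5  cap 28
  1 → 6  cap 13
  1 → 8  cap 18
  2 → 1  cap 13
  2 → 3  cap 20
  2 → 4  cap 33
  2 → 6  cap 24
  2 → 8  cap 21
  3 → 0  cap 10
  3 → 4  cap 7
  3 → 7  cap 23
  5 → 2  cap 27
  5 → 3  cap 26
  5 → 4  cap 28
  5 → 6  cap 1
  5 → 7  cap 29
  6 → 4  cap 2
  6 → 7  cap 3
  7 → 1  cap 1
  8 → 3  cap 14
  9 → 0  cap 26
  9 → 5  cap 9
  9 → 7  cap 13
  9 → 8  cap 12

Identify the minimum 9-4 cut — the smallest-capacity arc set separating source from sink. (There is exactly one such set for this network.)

Min-cut arcs: {(7,1), (9,0), (9,5), (9,8)} (total capacity 48)

augment #1: 9→0→4 push 16
augment #2: 9→5→4 push 9
augment #3: 9→0→5→4 push 10
augment #4: 9→7→1→4 push 1
augment #5: 9→8→3→4 push 7
augment #6: 9→8→3→0→5→4 push 5
max flow = 48; residual-reachable set from 9 gives S-side
cut edges (S→T): {(7,1), (9,0), (9,5), (9,8)} total cap 48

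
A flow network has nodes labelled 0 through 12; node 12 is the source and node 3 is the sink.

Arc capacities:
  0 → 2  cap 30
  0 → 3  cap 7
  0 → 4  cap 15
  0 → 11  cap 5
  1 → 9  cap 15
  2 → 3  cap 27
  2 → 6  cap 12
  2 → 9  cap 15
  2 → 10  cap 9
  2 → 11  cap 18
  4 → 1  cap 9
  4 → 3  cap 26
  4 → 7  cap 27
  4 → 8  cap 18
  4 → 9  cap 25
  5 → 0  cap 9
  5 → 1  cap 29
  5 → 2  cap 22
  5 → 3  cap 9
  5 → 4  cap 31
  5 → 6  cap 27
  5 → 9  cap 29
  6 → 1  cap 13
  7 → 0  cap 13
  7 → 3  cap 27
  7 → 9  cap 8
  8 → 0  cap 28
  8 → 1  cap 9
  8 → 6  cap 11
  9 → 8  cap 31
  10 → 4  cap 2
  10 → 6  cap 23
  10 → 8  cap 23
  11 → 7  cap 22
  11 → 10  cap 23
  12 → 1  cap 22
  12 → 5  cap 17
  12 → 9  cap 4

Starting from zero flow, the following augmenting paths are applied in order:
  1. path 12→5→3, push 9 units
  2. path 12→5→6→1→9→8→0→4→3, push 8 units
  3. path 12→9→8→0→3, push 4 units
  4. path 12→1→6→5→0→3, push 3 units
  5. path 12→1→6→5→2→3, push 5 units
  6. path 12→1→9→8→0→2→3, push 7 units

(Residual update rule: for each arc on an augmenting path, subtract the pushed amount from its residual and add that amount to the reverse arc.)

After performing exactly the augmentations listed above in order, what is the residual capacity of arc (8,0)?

Residual capacity of (8,0): 9

after path 1 (12→5→3, push 9): res(8,0)=28
after path 2 (12→5→6→1→9→8→0→4→3, push 8): res(8,0)=20
after path 3 (12→9→8→0→3, push 4): res(8,0)=16
after path 4 (12→1→6→5→0→3, push 3): res(8,0)=16
after path 5 (12→1→6→5→2→3, push 5): res(8,0)=16
after path 6 (12→1→9→8→0→2→3, push 7): res(8,0)=9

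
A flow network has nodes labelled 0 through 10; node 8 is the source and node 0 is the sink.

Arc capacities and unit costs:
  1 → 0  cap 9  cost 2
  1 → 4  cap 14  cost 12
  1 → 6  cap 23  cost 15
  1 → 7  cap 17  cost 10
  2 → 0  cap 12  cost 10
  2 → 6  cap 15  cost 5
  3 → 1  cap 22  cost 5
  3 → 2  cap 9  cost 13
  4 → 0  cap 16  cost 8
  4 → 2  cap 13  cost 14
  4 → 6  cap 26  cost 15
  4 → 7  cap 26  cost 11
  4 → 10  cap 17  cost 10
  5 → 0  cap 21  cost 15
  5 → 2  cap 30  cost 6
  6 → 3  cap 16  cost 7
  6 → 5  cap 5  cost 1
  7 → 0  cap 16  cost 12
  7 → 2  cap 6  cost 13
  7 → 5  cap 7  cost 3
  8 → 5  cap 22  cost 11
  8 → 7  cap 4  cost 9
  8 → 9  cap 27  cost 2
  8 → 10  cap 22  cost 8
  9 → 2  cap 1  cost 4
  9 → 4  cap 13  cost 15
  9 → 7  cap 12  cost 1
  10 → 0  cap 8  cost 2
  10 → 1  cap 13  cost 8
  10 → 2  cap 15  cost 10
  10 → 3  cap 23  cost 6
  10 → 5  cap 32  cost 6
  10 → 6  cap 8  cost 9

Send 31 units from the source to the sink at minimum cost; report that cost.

Minimum cost for 31 units: 459

shortest-cost path #1: 8→10→0 push 8 @ unit cost 10 (adds 80)
shortest-cost path #2: 8→9→7→0 push 12 @ unit cost 15 (adds 180)
shortest-cost path #3: 8→9→2→0 push 1 @ unit cost 16 (adds 16)
shortest-cost path #4: 8→10→1→0 push 9 @ unit cost 18 (adds 162)
shortest-cost path #5: 8→7→0 push 1 @ unit cost 21 (adds 21)
total cost = 459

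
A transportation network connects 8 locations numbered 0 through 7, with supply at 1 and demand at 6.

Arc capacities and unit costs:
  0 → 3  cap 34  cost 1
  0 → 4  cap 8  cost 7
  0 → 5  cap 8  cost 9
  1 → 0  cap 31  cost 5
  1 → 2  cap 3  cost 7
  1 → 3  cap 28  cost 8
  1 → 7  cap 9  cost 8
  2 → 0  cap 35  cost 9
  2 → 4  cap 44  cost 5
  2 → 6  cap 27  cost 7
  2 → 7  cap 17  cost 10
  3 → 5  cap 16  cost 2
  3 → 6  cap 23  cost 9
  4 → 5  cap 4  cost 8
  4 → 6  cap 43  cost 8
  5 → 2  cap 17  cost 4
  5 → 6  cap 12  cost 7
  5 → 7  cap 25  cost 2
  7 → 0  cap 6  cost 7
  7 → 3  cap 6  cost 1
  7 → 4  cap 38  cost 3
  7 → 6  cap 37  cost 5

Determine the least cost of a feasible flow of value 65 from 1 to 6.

Minimum cost for 65 units: 1074

shortest-cost path #1: 1→7→6 push 9 @ unit cost 13 (adds 117)
shortest-cost path #2: 1→2→6 push 3 @ unit cost 14 (adds 42)
shortest-cost path #3: 1→0→3→6 push 23 @ unit cost 15 (adds 345)
shortest-cost path #4: 1→0→3→5→6 push 8 @ unit cost 15 (adds 120)
shortest-cost path #5: 1→3→5→6 push 4 @ unit cost 17 (adds 68)
shortest-cost path #6: 1→3→5→7→6 push 4 @ unit cost 17 (adds 68)
shortest-cost path #7: 1→3→0→4→6 push 8 @ unit cost 22 (adds 176)
shortest-cost path #8: 1→3→0→5→7→6 push 6 @ unit cost 23 (adds 138)
total cost = 1074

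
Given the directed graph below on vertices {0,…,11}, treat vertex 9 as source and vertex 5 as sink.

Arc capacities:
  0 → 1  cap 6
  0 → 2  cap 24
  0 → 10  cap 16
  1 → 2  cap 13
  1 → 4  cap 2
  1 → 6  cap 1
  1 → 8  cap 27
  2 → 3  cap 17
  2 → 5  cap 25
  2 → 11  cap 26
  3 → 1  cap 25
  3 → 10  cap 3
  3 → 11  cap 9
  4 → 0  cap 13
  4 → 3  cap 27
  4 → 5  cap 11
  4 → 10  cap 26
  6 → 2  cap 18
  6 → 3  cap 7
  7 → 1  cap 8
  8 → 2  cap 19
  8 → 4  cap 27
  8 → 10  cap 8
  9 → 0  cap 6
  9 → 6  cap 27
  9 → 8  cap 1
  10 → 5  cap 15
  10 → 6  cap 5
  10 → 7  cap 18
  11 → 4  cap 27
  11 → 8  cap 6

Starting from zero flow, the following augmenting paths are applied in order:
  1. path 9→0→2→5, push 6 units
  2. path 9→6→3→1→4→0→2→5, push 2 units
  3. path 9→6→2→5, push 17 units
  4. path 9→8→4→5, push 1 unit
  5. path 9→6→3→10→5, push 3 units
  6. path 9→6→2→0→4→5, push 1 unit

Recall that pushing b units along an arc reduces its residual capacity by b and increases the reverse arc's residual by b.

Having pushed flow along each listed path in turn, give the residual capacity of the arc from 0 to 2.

Residual capacity of (0,2): 17

after path 1 (9→0→2→5, push 6): res(0,2)=18
after path 2 (9→6→3→1→4→0→2→5, push 2): res(0,2)=16
after path 3 (9→6→2→5, push 17): res(0,2)=16
after path 4 (9→8→4→5, push 1): res(0,2)=16
after path 5 (9→6→3→10→5, push 3): res(0,2)=16
after path 6 (9→6→2→0→4→5, push 1): res(0,2)=17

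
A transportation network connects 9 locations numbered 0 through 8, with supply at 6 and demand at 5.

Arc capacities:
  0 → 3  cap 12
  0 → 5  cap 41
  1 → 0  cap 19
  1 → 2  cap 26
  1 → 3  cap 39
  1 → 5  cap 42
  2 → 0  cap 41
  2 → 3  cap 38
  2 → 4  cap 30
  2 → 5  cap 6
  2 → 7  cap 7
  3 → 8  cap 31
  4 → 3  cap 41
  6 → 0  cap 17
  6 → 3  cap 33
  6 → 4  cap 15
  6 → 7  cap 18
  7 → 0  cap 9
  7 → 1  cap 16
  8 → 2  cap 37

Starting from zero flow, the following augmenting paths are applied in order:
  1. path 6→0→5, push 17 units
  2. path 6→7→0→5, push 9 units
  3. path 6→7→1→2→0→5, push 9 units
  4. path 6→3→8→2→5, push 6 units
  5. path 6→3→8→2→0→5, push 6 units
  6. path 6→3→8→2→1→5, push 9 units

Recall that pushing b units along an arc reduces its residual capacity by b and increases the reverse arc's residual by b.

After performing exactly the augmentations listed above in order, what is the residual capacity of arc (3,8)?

Residual capacity of (3,8): 10

after path 1 (6→0→5, push 17): res(3,8)=31
after path 2 (6→7→0→5, push 9): res(3,8)=31
after path 3 (6→7→1→2→0→5, push 9): res(3,8)=31
after path 4 (6→3→8→2→5, push 6): res(3,8)=25
after path 5 (6→3→8→2→0→5, push 6): res(3,8)=19
after path 6 (6→3→8→2→1→5, push 9): res(3,8)=10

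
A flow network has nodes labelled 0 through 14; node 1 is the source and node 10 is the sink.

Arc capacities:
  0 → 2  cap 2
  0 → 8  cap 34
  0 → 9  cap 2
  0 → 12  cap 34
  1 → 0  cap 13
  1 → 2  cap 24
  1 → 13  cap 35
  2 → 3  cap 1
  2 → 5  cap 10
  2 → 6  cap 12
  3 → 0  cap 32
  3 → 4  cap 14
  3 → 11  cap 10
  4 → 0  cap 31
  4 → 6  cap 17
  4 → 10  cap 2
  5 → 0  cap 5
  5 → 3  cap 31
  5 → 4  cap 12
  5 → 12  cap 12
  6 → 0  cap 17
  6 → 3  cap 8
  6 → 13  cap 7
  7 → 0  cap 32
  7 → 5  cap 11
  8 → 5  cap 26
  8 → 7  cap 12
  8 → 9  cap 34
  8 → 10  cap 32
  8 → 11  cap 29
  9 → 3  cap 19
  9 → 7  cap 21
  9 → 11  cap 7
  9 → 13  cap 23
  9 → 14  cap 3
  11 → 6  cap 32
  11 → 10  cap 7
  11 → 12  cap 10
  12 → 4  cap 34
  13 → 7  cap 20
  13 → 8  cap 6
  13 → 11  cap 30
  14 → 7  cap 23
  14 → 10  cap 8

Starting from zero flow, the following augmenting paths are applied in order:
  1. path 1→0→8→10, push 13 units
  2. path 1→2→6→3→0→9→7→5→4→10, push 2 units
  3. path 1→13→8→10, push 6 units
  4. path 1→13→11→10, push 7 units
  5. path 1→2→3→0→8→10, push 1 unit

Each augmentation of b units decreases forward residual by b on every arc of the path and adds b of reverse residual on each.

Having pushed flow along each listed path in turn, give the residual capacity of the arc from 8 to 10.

Residual capacity of (8,10): 12

after path 1 (1→0→8→10, push 13): res(8,10)=19
after path 2 (1→2→6→3→0→9→7→5→4→10, push 2): res(8,10)=19
after path 3 (1→13→8→10, push 6): res(8,10)=13
after path 4 (1→13→11→10, push 7): res(8,10)=13
after path 5 (1→2→3→0→8→10, push 1): res(8,10)=12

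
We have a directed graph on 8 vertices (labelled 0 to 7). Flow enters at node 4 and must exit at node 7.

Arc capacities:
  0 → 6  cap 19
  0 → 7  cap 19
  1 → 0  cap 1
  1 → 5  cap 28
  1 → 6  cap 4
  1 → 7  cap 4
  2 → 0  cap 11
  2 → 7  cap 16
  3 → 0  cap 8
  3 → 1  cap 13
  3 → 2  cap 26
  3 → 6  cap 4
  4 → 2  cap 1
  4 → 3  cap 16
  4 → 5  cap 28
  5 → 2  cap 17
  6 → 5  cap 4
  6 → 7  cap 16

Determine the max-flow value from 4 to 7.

augment #1: 4→2→7 bottleneck 1, total now 1
augment #2: 4→3→0→7 bottleneck 8, total now 9
augment #3: 4→3→1→7 bottleneck 4, total now 13
augment #4: 4→3→2→7 bottleneck 4, total now 17
augment #5: 4→5→2→7 bottleneck 11, total now 28
augment #6: 4→5→2→0→7 bottleneck 6, total now 34

Maximum flow value: 34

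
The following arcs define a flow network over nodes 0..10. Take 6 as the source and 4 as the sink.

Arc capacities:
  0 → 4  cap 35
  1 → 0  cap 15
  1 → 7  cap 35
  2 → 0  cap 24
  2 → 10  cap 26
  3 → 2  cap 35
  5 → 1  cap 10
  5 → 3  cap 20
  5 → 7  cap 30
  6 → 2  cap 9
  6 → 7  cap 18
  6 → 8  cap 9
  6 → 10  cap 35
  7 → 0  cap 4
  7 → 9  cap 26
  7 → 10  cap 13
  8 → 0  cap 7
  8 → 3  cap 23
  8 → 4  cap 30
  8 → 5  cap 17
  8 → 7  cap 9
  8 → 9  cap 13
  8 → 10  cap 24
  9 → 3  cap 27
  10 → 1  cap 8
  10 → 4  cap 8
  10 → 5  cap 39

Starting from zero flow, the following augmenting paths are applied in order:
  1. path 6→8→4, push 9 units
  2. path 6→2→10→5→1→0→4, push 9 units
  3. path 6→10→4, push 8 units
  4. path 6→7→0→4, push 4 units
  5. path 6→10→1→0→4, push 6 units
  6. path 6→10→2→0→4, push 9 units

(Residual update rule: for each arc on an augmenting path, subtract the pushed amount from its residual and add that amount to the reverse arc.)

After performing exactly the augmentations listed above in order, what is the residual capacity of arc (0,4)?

Residual capacity of (0,4): 7

after path 1 (6→8→4, push 9): res(0,4)=35
after path 2 (6→2→10→5→1→0→4, push 9): res(0,4)=26
after path 3 (6→10→4, push 8): res(0,4)=26
after path 4 (6→7→0→4, push 4): res(0,4)=22
after path 5 (6→10→1→0→4, push 6): res(0,4)=16
after path 6 (6→10→2→0→4, push 9): res(0,4)=7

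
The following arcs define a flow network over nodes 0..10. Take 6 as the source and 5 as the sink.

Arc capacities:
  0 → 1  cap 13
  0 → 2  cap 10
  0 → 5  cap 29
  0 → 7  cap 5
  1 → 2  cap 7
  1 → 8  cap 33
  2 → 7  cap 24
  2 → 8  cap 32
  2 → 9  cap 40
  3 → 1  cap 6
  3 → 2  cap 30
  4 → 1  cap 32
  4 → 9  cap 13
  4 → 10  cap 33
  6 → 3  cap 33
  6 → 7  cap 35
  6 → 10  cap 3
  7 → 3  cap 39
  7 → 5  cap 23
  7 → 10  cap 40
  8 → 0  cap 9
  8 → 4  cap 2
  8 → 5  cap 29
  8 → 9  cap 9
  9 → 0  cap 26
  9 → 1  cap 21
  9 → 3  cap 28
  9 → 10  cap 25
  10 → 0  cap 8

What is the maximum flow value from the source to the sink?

augment #1: 6→7→5 bottleneck 23, total now 23
augment #2: 6→10→0→5 bottleneck 3, total now 26
augment #3: 6→3→1→8→5 bottleneck 6, total now 32
augment #4: 6→3→2→8→5 bottleneck 23, total now 55
augment #5: 6→7→10→0→5 bottleneck 5, total now 60
augment #6: 6→3→2→8→0→5 bottleneck 4, total now 64
augment #7: 6→7→3→2→8→0→5 bottleneck 3, total now 67

Maximum flow value: 67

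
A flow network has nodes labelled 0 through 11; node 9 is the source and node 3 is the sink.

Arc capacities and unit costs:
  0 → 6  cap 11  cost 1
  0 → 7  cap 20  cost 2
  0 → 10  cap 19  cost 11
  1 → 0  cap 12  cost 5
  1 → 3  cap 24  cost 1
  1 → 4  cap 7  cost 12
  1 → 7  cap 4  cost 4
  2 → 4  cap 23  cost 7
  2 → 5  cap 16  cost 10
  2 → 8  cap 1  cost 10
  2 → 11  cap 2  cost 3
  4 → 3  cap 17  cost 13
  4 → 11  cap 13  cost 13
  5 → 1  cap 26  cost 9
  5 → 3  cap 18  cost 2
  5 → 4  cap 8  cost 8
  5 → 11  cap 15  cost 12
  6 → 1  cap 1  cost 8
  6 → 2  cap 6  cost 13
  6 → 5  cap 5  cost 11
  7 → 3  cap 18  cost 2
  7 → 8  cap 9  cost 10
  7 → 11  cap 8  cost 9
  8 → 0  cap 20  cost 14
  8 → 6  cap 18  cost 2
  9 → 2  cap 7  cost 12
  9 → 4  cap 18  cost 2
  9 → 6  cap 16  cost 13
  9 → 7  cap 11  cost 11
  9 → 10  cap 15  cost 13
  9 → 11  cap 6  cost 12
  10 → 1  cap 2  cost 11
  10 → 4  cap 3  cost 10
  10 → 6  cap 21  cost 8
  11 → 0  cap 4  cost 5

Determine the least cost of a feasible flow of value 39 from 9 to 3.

shortest-cost path #1: 9→7→3 push 11 @ unit cost 13 (adds 143)
shortest-cost path #2: 9→4→3 push 17 @ unit cost 15 (adds 255)
shortest-cost path #3: 9→11→0→7→3 push 4 @ unit cost 21 (adds 84)
shortest-cost path #4: 9→6→1→3 push 1 @ unit cost 22 (adds 22)
shortest-cost path #5: 9→2→5→3 push 6 @ unit cost 24 (adds 144)
total cost = 648

Minimum cost for 39 units: 648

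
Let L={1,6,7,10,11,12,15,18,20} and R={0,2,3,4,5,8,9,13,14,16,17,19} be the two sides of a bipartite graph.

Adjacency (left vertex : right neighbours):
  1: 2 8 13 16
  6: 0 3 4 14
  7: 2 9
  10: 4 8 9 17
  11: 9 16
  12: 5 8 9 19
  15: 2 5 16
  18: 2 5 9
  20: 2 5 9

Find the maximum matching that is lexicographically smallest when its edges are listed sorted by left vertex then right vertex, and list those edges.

|M| = 8 (so the lex-smallest maximum matching has 8 edges)
process left vertices in ascending order; for each, take the smallest-labelled available neighbour that still permits 8 edges overall, or leave it unmatched if none does
lex-smallest matching: {1-8, 6-0, 7-2, 10-4, 11-9, 12-19, 15-16, 18-5}

Lex-smallest maximum matching: {(1,8), (6,0), (7,2), (10,4), (11,9), (12,19), (15,16), (18,5)}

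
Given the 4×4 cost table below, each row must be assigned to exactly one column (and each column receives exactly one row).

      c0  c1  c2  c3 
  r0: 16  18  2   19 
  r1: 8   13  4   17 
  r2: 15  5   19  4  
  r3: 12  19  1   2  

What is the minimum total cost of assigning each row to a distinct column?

Minimum assignment cost: 17

optimal assignment: row0→col2 (cost 2), row1→col0 (cost 8), row2→col1 (cost 5), row3→col3 (cost 2)
total = 2 + 8 + 5 + 2 = 17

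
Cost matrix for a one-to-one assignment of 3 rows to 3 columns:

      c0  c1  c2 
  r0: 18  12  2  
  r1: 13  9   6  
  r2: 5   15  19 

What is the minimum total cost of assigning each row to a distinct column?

optimal assignment: row0→col2 (cost 2), row1→col1 (cost 9), row2→col0 (cost 5)
total = 2 + 9 + 5 = 16

Minimum assignment cost: 16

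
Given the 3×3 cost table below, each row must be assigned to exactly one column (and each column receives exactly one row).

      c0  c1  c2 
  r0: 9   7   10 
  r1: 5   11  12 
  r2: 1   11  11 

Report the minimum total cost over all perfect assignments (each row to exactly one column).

optimal assignment: row0→col1 (cost 7), row1→col2 (cost 12), row2→col0 (cost 1)
total = 7 + 12 + 1 = 20

Minimum assignment cost: 20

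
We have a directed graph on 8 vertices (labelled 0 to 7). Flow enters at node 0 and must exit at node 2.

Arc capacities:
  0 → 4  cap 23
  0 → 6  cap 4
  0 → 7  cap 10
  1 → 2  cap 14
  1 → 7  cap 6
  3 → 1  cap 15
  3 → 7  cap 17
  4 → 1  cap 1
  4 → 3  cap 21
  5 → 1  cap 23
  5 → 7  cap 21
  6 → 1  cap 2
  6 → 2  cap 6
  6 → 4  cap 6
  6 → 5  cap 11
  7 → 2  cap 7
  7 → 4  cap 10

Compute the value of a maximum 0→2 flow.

augment #1: 0→6→2 bottleneck 4, total now 4
augment #2: 0→7→2 bottleneck 7, total now 11
augment #3: 0→4→1→2 bottleneck 1, total now 12
augment #4: 0→4→3→1→2 bottleneck 13, total now 25

Maximum flow value: 25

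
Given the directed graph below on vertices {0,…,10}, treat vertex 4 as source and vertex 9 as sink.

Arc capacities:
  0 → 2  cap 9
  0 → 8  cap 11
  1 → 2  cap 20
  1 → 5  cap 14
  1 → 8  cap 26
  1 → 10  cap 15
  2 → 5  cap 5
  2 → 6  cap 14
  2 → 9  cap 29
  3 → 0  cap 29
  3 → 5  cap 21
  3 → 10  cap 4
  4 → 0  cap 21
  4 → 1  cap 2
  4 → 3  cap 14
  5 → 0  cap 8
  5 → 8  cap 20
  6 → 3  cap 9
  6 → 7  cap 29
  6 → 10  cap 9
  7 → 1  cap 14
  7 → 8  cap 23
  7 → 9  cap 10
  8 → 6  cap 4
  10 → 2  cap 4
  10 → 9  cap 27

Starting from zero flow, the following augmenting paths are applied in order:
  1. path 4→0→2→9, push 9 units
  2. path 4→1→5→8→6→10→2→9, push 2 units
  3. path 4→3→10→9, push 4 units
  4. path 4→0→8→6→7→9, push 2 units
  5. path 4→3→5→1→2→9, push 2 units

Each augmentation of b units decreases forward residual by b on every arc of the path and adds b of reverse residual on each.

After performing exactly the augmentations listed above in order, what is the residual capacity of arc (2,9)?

after path 1 (4→0→2→9, push 9): res(2,9)=20
after path 2 (4→1→5→8→6→10→2→9, push 2): res(2,9)=18
after path 3 (4→3→10→9, push 4): res(2,9)=18
after path 4 (4→0→8→6→7→9, push 2): res(2,9)=18
after path 5 (4→3→5→1→2→9, push 2): res(2,9)=16

Residual capacity of (2,9): 16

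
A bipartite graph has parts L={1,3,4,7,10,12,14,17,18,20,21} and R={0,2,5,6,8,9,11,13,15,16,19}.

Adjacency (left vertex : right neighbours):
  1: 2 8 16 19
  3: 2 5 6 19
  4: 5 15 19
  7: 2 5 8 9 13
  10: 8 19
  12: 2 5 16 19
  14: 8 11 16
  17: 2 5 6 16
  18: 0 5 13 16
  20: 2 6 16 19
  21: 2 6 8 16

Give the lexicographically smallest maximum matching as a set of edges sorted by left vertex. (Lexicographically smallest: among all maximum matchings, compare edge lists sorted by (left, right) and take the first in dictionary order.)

|M| = 10 (so the lex-smallest maximum matching has 10 edges)
process left vertices in ascending order; for each, take the smallest-labelled available neighbour that still permits 10 edges overall, or leave it unmatched if none does
lex-smallest matching: {1-2, 3-5, 4-15, 7-9, 10-8, 12-16, 14-11, 17-6, 18-0, 20-19}

Lex-smallest maximum matching: {(1,2), (3,5), (4,15), (7,9), (10,8), (12,16), (14,11), (17,6), (18,0), (20,19)}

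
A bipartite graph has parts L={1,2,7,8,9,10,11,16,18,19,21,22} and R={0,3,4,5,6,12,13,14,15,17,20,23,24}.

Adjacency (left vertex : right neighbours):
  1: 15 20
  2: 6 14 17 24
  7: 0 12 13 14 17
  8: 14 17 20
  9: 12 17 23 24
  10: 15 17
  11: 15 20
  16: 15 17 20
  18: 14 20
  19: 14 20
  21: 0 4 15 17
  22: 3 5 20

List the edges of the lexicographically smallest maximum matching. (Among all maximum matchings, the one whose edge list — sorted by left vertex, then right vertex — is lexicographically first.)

Lex-smallest maximum matching: {(1,15), (2,6), (7,0), (8,14), (9,12), (10,17), (11,20), (21,4), (22,3)}

|M| = 9 (so the lex-smallest maximum matching has 9 edges)
process left vertices in ascending order; for each, take the smallest-labelled available neighbour that still permits 9 edges overall, or leave it unmatched if none does
lex-smallest matching: {1-15, 2-6, 7-0, 8-14, 9-12, 10-17, 11-20, 21-4, 22-3}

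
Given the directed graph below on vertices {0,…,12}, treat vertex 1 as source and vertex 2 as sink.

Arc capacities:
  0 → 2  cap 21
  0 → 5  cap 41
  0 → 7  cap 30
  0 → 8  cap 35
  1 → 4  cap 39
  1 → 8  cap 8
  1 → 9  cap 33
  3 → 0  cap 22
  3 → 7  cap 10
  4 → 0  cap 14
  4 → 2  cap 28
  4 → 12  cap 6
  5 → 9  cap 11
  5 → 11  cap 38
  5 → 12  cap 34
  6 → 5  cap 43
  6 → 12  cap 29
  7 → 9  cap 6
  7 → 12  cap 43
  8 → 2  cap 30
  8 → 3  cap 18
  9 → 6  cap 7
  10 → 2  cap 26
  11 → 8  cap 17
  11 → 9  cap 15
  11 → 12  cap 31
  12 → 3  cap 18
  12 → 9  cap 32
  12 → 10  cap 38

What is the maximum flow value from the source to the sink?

Maximum flow value: 54

augment #1: 1→4→2 bottleneck 28, total now 28
augment #2: 1→8→2 bottleneck 8, total now 36
augment #3: 1→4→0→2 bottleneck 11, total now 47
augment #4: 1→9→6→12→10→2 bottleneck 7, total now 54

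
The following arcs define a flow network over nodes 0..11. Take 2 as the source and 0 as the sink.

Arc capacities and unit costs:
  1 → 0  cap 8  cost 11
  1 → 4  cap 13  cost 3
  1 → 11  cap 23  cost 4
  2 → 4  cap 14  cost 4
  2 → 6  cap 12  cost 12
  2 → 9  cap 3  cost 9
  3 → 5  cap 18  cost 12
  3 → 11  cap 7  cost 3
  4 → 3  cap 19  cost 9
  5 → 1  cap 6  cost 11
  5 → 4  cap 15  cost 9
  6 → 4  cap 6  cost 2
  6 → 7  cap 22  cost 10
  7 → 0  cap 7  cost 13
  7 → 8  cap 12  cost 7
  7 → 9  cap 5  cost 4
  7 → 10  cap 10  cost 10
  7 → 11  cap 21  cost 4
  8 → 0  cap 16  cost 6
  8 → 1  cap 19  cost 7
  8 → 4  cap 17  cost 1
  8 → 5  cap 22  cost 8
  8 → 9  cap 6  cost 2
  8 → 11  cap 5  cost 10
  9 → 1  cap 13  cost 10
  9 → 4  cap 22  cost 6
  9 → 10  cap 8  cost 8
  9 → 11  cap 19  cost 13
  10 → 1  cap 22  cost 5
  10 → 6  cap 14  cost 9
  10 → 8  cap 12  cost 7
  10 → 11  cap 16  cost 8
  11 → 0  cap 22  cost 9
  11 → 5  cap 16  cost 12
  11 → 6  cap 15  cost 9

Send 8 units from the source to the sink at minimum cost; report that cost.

shortest-cost path #1: 2→4→3→11→0 push 7 @ unit cost 25 (adds 175)
shortest-cost path #2: 2→9→1→0 push 1 @ unit cost 30 (adds 30)
total cost = 205

Minimum cost for 8 units: 205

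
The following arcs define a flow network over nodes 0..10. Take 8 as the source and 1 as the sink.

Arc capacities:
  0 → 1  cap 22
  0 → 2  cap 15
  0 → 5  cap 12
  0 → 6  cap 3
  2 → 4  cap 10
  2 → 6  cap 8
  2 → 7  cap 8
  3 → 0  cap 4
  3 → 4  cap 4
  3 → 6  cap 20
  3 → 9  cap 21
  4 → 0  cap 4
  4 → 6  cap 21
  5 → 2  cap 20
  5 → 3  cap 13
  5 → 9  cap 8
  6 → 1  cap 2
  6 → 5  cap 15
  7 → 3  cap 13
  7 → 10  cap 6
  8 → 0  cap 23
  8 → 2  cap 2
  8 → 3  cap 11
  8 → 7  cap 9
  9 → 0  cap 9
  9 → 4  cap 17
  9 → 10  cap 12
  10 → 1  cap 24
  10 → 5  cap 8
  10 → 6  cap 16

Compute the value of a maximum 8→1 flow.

augment #1: 8→0→1 bottleneck 22, total now 22
augment #2: 8→0→6→1 bottleneck 1, total now 23
augment #3: 8→2→6→1 bottleneck 1, total now 24
augment #4: 8→7→10→1 bottleneck 6, total now 30
augment #5: 8→3→9→10→1 bottleneck 11, total now 41
augment #6: 8→7→3→9→10→1 bottleneck 1, total now 42

Maximum flow value: 42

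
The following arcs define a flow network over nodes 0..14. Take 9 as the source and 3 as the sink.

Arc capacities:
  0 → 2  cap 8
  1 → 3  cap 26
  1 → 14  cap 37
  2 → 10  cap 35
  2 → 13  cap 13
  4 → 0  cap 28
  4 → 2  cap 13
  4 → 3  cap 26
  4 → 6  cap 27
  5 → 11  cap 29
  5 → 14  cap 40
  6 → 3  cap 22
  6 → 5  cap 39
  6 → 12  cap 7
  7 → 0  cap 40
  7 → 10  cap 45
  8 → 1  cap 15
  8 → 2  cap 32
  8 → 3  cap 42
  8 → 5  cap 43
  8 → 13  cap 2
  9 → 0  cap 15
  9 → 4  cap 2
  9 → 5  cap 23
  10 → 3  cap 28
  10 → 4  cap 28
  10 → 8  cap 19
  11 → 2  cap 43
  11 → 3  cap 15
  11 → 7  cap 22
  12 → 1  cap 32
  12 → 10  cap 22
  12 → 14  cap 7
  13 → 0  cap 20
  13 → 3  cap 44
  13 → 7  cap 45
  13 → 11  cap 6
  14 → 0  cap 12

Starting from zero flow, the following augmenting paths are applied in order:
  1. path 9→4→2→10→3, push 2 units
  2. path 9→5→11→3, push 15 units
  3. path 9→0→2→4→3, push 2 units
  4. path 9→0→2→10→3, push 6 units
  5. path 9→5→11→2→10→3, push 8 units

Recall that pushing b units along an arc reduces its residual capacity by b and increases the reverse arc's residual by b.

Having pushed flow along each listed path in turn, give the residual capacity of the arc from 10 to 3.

after path 1 (9→4→2→10→3, push 2): res(10,3)=26
after path 2 (9→5→11→3, push 15): res(10,3)=26
after path 3 (9→0→2→4→3, push 2): res(10,3)=26
after path 4 (9→0→2→10→3, push 6): res(10,3)=20
after path 5 (9→5→11→2→10→3, push 8): res(10,3)=12

Residual capacity of (10,3): 12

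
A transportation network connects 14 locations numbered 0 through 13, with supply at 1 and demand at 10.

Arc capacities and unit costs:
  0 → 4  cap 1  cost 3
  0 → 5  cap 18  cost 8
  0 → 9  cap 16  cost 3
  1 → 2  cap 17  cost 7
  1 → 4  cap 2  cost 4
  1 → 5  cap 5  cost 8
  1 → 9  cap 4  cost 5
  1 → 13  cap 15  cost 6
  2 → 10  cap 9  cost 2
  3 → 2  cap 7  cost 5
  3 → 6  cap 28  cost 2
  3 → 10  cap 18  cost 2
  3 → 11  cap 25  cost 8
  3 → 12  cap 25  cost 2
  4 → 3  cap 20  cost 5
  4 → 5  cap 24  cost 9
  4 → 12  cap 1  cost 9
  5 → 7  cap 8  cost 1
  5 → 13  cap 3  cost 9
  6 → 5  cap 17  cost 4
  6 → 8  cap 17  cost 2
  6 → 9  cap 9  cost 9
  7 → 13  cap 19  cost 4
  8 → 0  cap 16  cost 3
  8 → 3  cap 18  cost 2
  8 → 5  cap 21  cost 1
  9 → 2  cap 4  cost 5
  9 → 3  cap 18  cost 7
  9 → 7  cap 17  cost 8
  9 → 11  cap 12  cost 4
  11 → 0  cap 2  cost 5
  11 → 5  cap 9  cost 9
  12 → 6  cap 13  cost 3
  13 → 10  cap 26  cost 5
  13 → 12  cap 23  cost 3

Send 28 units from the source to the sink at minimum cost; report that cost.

shortest-cost path #1: 1→2→10 push 9 @ unit cost 9 (adds 81)
shortest-cost path #2: 1→13→10 push 15 @ unit cost 11 (adds 165)
shortest-cost path #3: 1→4→3→10 push 2 @ unit cost 11 (adds 22)
shortest-cost path #4: 1→9→3→10 push 2 @ unit cost 14 (adds 28)
total cost = 296

Minimum cost for 28 units: 296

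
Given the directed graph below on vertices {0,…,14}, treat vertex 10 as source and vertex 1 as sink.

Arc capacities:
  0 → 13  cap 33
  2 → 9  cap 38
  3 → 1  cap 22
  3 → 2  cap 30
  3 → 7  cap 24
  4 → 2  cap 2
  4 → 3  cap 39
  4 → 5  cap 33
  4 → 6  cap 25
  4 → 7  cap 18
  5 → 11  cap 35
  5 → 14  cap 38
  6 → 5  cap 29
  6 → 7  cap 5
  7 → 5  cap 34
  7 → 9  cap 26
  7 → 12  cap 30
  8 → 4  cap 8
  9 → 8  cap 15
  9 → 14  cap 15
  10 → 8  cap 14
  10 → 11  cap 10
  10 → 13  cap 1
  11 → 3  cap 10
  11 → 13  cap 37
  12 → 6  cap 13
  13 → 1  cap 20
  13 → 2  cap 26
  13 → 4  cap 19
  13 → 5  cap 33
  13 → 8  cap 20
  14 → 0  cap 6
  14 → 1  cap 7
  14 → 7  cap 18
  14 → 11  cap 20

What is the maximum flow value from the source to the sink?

augment #1: 10→13→1 bottleneck 1, total now 1
augment #2: 10→11→3→1 bottleneck 10, total now 11
augment #3: 10→8→4→3→1 bottleneck 8, total now 19

Maximum flow value: 19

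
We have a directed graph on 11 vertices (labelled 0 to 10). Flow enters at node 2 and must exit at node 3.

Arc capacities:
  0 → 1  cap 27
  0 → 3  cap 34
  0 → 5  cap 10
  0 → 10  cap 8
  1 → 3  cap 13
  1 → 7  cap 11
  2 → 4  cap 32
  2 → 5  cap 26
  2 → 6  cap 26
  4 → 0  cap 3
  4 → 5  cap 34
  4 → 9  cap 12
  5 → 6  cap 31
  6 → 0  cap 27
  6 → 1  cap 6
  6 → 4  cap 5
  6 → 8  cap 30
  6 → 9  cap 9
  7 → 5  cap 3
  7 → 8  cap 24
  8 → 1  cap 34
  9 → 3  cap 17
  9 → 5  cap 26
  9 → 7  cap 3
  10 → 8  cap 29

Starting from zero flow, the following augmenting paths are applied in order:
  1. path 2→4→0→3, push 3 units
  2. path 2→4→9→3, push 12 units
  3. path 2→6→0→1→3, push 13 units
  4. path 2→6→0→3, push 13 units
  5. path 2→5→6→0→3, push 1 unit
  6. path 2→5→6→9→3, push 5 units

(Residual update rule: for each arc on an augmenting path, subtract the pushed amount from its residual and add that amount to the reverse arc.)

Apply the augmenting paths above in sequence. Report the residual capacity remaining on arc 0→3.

Residual capacity of (0,3): 17

after path 1 (2→4→0→3, push 3): res(0,3)=31
after path 2 (2→4→9→3, push 12): res(0,3)=31
after path 3 (2→6→0→1→3, push 13): res(0,3)=31
after path 4 (2→6→0→3, push 13): res(0,3)=18
after path 5 (2→5→6→0→3, push 1): res(0,3)=17
after path 6 (2→5→6→9→3, push 5): res(0,3)=17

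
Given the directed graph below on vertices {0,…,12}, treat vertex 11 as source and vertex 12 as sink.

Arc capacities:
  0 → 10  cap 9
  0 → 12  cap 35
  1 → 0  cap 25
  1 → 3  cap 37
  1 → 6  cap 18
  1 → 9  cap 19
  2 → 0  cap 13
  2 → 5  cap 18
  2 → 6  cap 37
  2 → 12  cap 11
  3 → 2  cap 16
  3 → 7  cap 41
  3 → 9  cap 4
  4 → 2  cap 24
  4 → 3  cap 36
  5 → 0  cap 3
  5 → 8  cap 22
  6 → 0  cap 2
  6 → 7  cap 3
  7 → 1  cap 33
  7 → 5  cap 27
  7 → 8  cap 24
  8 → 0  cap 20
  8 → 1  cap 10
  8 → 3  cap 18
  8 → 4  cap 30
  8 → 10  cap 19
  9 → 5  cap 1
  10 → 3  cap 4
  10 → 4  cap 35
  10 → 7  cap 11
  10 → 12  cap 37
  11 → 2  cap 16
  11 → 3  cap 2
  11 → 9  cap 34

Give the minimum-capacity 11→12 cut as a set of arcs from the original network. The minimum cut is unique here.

augment #1: 11→2→12 push 11
augment #2: 11→2→0→12 push 5
augment #3: 11→3→2→0→12 push 2
augment #4: 11→9→5→0→12 push 1
max flow = 19; residual-reachable set from 11 gives S-side
cut edges (S→T): {(9,5), (11,2), (11,3)} total cap 19

Min-cut arcs: {(9,5), (11,2), (11,3)} (total capacity 19)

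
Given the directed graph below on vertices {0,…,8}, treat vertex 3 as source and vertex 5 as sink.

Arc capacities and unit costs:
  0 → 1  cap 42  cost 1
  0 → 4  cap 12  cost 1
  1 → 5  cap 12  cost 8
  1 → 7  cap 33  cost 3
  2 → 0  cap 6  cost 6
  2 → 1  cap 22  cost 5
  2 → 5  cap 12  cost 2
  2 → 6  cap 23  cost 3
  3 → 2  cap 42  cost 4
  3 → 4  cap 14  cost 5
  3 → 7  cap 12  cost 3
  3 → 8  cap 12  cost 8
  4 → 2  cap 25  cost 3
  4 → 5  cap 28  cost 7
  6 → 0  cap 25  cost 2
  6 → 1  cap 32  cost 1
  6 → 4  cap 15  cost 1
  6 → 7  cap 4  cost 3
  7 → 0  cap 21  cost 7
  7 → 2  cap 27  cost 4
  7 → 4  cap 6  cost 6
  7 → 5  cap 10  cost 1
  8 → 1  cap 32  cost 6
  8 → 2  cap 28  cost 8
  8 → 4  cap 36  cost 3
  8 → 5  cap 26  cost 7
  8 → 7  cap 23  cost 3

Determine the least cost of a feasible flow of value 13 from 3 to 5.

Minimum cost for 13 units: 58

shortest-cost path #1: 3→7→5 push 10 @ unit cost 4 (adds 40)
shortest-cost path #2: 3→2→5 push 3 @ unit cost 6 (adds 18)
total cost = 58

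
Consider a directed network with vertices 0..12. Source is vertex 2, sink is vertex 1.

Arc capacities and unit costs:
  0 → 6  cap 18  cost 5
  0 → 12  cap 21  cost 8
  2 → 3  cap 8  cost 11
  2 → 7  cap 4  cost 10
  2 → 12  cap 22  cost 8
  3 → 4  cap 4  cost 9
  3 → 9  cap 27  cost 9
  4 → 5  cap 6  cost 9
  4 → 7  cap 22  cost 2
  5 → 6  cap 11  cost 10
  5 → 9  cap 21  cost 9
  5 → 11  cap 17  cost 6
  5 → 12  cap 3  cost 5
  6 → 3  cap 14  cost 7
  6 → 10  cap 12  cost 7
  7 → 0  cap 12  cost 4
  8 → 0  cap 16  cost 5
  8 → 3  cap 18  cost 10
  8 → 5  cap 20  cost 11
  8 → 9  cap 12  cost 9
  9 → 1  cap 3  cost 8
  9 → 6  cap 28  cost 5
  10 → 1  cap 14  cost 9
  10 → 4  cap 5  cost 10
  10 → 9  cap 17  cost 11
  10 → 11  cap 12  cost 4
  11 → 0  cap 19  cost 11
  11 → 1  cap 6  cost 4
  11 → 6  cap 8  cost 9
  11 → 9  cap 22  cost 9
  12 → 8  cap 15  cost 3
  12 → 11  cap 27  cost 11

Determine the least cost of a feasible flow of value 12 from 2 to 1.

Minimum cost for 12 units: 327

shortest-cost path #1: 2→12→11→1 push 6 @ unit cost 23 (adds 138)
shortest-cost path #2: 2→3→9→1 push 3 @ unit cost 28 (adds 84)
shortest-cost path #3: 2→7→0→6→10→1 push 3 @ unit cost 35 (adds 105)
total cost = 327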